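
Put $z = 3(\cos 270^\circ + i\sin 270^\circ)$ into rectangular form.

a = r cos θ = 3 * 0 = 0
b = r sin θ = 3 * -1 = -3
z = -3i


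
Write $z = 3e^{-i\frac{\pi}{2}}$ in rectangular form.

a = r cos θ = 3 * 0 = 0
b = r sin θ = 3 * -1 = -3
z = -3i


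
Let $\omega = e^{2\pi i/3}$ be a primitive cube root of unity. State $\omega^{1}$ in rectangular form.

ω^1 = e^(2πi·1/3) = e^(i·2π/3)
= cos(2π/3) + i sin(2π/3)
= -1/2 + (sqrt(3)/2)i


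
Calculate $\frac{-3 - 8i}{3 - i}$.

Multiply numerator and denominator by conjugate (3 + i):
= (-3 - 8i)(3 + i) / (3^2 + (-1)^2)
= (-1 - 27i) / 10
= -1/10 - (27/10)i


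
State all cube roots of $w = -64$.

|w| = 64, arg(w) = 180°
Root modulus = 64^(1/3) = 4
Root arguments: θ_k = (180° + 360°k)/3 for k = 0, 1, ..., 2
Roots: 2 + 2*sqrt(3)i, -4, 2 - 2*sqrt(3)i


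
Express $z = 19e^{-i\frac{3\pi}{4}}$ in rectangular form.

a = r cos θ = 19 * -sqrt(2)/2 = -19*sqrt(2)/2
b = r sin θ = 19 * -sqrt(2)/2 = -19*sqrt(2)/2
z = -19*sqrt(2)/2 - (19*sqrt(2)/2)i


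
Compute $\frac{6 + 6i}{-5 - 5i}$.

Multiply numerator and denominator by conjugate (-5 + 5i):
= (6 + 6i)(-5 + 5i) / ((-5)^2 + (-5)^2)
= (-60) / 50
Divide through by 10: (-6) / 5
= -6/5


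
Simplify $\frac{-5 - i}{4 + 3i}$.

Multiply numerator and denominator by conjugate (4 - 3i):
= (-5 - i)(4 - 3i) / (4^2 + 3^2)
= (-23 + 11i) / 25
= -23/25 + (11/25)i


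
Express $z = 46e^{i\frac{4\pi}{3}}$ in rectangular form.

a = r cos θ = 46 * -1/2 = -23
b = r sin θ = 46 * -sqrt(3)/2 = -23*sqrt(3)
z = -23 - 23*sqrt(3)i


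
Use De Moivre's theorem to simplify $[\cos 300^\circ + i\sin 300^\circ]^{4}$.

By De Moivre: z^n = r^n(cos(nθ) + i sin(nθ))
= 1^4(cos(4*300°) + i sin(4*300°))
= 1(cos 120° + i sin 120°)
= -1/2 + (sqrt(3)/2)i


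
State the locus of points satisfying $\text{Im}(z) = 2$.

Im(z) = y where z = x + yi; the equation y = 2 is satisfied by all points with that y-coordinate
Locus: Horizontal line y = 2


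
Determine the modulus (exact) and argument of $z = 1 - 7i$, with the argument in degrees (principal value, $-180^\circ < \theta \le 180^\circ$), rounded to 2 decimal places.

|z| = sqrt(1^2 + (-7)^2) = sqrt(50)
arg(z) = arctan(b/a) = arctan(-7/1) (quadrant-adjusted) = -81.87°


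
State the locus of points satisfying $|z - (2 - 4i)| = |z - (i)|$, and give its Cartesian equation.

|z - z1| = |z - z2| means z is equidistant from z1 and z2,
i.e. the perpendicular bisector of the segment from (2, -4) to (0, 1) (midpoint (1, -3/2)).
With z = x + yi, square both sides:
(x - 2)^2 + (y - (-4))^2 = (x - 0)^2 + (y - 1)^2
The x^2 and y^2 terms cancel: -4x + 10y = 1 - 20 = -19
Simplify: 4x - 10y = 19
Locus: Perpendicular bisector of the segment from (2, -4) to (0, 1): the line 4x - 10y = 19


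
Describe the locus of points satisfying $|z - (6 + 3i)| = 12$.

|z - z0| = r describes a circle centered at z0 with radius r
Here z0 = 6 + 3i and r = 12
Locus: Circle centered at (6, 3) with radius 12


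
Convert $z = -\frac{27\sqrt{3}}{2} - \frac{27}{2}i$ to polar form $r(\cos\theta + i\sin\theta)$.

r = |z| = sqrt(a^2 + b^2) = sqrt((-27*sqrt(3)/2)^2 + (-27/2)^2) = sqrt(2187/4 + 729/4) = sqrt(729) = 27
θ = arctan(b/a) = arctan(-13.5/-23.3827) (quadrant-adjusted) = 210°
z = 27(cos 210° + i sin 210°)


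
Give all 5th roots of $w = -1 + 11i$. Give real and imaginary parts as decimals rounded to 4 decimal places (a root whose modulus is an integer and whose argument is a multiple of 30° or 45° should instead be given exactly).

|w| = sqrt(122) ≈ 11.045361, arg(w) ≈ 95.194429°
Root modulus = sqrt(122)^(1/5) ≈ 1.616724
Root arguments: θ_k = (arg(w) + 360°k)/5 for k = 0, 1, ..., 4
Compute each root as (root modulus)(cos θ_k + i sin θ_k) using full-precision intermediates, then round to 4 decimal places.
Roots: 1.5283 + 0.5274i, -0.0293 + 1.6165i, -1.5464 + 0.4716i, -0.9264 - 1.3250i, 0.9738 - 1.2905i


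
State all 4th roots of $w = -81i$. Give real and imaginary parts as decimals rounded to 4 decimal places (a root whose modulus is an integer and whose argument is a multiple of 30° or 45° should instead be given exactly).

|w| = 81, arg(w) = 270°
Root modulus = 81^(1/4) = 3
Root arguments: θ_k = (270° + 360°k)/4 for k = 0, 1, ..., 3
Compute each root as (root modulus)(cos θ_k + i sin θ_k) using full-precision intermediates, then round to 4 decimal places.
Roots: 1.1481 + 2.7716i, -2.7716 + 1.1481i, -1.1481 - 2.7716i, 2.7716 - 1.1481i


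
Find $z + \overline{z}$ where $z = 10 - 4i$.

z + conjugate(z) = (a + bi) + (a - bi) = 2a
= 2 * 10 = 20


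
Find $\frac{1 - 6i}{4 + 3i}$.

Multiply numerator and denominator by conjugate (4 - 3i):
= (1 - 6i)(4 - 3i) / (4^2 + 3^2)
= (-14 - 27i) / 25
= -14/25 - (27/25)i


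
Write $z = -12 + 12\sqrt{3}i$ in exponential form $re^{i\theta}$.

r = |z| = sqrt((-12)^2 + (12*sqrt(3))^2) = sqrt(144 + 432) = sqrt(576) = 24
θ = arctan(b/a) = arctan(20.7846/-12) (quadrant-adjusted) = 120° = 2π/3
z = 24e^(i*2π/3)


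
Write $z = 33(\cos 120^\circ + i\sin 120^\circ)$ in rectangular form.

a = r cos θ = 33 * -1/2 = -33/2
b = r sin θ = 33 * sqrt(3)/2 = 33*sqrt(3)/2
z = -33/2 + (33*sqrt(3)/2)i


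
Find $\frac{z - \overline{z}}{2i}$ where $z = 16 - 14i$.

z - conjugate(z) = 2bi
(z - conjugate(z))/(2i) = 2bi/(2i) = b = -14


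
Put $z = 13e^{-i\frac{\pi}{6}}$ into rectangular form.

a = r cos θ = 13 * sqrt(3)/2 = 13*sqrt(3)/2
b = r sin θ = 13 * -1/2 = -13/2
z = 13*sqrt(3)/2 - (13/2)i


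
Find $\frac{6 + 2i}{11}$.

Divisor is real, so divide each part by 11:
= 6/11 + (2/11)i


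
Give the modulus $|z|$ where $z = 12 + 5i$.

|z| = sqrt(a^2 + b^2) = sqrt(12^2 + 5^2) = sqrt(169) = 13


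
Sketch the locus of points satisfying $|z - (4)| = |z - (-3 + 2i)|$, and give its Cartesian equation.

|z - z1| = |z - z2| means z is equidistant from z1 and z2,
i.e. the perpendicular bisector of the segment from (4, 0) to (-3, 2) (midpoint (1/2, 1)).
With z = x + yi, square both sides:
(x - 4)^2 + (y - 0)^2 = (x - (-3))^2 + (y - 2)^2
The x^2 and y^2 terms cancel: -14x + 4y = 13 - 16 = -3
Simplify: 14x - 4y = 3
Locus: Perpendicular bisector of the segment from (4, 0) to (-3, 2): the line 14x - 4y = 3


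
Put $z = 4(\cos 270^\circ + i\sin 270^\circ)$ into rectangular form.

a = r cos θ = 4 * 0 = 0
b = r sin θ = 4 * -1 = -4
z = -4i


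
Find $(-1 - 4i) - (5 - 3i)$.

(-1 - 5) + (-4 - (-3))i = -6 - i


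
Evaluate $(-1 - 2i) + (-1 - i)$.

(-1 + (-1)) + (-2 + (-1))i = -2 - 3i


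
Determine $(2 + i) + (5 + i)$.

(2 + 5) + (1 + 1)i = 7 + 2i


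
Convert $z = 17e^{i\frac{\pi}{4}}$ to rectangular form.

a = r cos θ = 17 * sqrt(2)/2 = 17*sqrt(2)/2
b = r sin θ = 17 * sqrt(2)/2 = 17*sqrt(2)/2
z = 17*sqrt(2)/2 + (17*sqrt(2)/2)i


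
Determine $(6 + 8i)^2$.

(a + bi)^2 = a^2 - b^2 + 2abi
= 6^2 - 8^2 + 2*6*8i
= -28 + 96i


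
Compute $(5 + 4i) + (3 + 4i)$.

(5 + 3) + (4 + 4)i = 8 + 8i


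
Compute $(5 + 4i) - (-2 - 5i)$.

(5 - (-2)) + (4 - (-5))i = 7 + 9i


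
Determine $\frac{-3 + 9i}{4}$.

Divisor is real, so divide each part by 4:
= -3/4 + (9/4)i


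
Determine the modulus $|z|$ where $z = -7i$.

|z| = sqrt(a^2 + b^2) = sqrt(0^2 + (-7)^2) = sqrt(49) = 7


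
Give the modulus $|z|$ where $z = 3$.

|z| = sqrt(a^2 + b^2) = sqrt(3^2 + 0^2) = sqrt(9) = 3


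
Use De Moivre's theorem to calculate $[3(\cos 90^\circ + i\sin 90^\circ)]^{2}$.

By De Moivre: z^n = r^n(cos(nθ) + i sin(nθ))
= 3^2(cos(2*90°) + i sin(2*90°))
= 9(cos 180° + i sin 180°)
= -9


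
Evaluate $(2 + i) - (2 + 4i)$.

(2 - 2) + (1 - 4)i = -3i


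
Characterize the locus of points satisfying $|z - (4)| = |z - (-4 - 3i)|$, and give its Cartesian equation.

|z - z1| = |z - z2| means z is equidistant from z1 and z2,
i.e. the perpendicular bisector of the segment from (4, 0) to (-4, -3) (midpoint (0, -3/2)).
With z = x + yi, square both sides:
(x - 4)^2 + (y - 0)^2 = (x - (-4))^2 + (y - (-3))^2
The x^2 and y^2 terms cancel: -16x + (-6)y = 25 - 16 = 9
Simplify: 16x + 6y = -9
Locus: Perpendicular bisector of the segment from (4, 0) to (-4, -3): the line 16x + 6y = -9


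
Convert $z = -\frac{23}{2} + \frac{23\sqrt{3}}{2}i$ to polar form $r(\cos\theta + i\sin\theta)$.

r = |z| = sqrt(a^2 + b^2) = sqrt((-23/2)^2 + (23*sqrt(3)/2)^2) = sqrt(529/4 + 1587/4) = sqrt(529) = 23
θ = arctan(b/a) = arctan(19.9186/-11.5) (quadrant-adjusted) = 120°
z = 23(cos 120° + i sin 120°)


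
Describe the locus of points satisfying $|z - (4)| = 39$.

|z - z0| = r describes a circle centered at z0 with radius r
Here z0 = 4 and r = 39
Locus: Circle centered at (4, 0) with radius 39


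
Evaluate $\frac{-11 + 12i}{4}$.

Divisor is real, so divide each part by 4:
= -11/4 + 3i


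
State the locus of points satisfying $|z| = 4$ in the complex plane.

|z| = 4 means sqrt(x^2 + y^2) = 4
This is a circle of radius 4 centered at the origin


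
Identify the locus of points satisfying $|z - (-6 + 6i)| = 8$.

|z - z0| = r describes a circle centered at z0 with radius r
Here z0 = -6 + 6i and r = 8
Locus: Circle centered at (-6, 6) with radius 8


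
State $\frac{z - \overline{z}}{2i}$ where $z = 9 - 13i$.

z - conjugate(z) = 2bi
(z - conjugate(z))/(2i) = 2bi/(2i) = b = -13


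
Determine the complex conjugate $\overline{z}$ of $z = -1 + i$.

If z = a + bi, then conjugate(z) = a - bi
conjugate(-1 + i) = -1 - i


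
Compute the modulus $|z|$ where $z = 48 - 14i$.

|z| = sqrt(a^2 + b^2) = sqrt(48^2 + (-14)^2) = sqrt(2500) = 50


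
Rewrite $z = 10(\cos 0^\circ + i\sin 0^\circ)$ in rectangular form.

a = r cos θ = 10 * 1 = 10
b = r sin θ = 10 * 0 = 0
z = 10


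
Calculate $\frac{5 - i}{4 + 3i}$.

Multiply numerator and denominator by conjugate (4 - 3i):
= (5 - i)(4 - 3i) / (4^2 + 3^2)
= (17 - 19i) / 25
= 17/25 - (19/25)i


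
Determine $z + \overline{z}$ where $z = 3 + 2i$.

z + conjugate(z) = (a + bi) + (a - bi) = 2a
= 2 * 3 = 6


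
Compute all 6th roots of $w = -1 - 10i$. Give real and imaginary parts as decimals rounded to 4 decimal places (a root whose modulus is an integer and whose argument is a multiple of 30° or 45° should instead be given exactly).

|w| = sqrt(101) ≈ 10.049876, arg(w) ≈ 264.289407°
Root modulus = sqrt(101)^(1/6) ≈ 1.469017
Root arguments: θ_k = (arg(w) + 360°k)/6 for k = 0, 1, ..., 5
Compute each root as (root modulus)(cos θ_k + i sin θ_k) using full-precision intermediates, then round to 4 decimal places.
Roots: 1.0559 + 1.0214i, -0.3566 + 1.4251i, -1.4125 + 0.4037i, -1.0559 - 1.0214i, 0.3566 - 1.4251i, 1.4125 - 0.4037i


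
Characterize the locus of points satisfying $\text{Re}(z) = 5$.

Re(z) = x where z = x + yi; the equation x = 5 is satisfied by all points with that x-coordinate
Locus: Vertical line x = 5


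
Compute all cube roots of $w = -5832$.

|w| = 5832, arg(w) = 180°
Root modulus = 5832^(1/3) = 18
Root arguments: θ_k = (180° + 360°k)/3 for k = 0, 1, ..., 2
Roots: 9 + 9*sqrt(3)i, -18, 9 - 9*sqrt(3)i


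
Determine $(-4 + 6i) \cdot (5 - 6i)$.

(a1*a2 - b1*b2) + (a1*b2 + b1*a2)i
= (-20 - (-36)) + (24 + 30)i
= 16 + 54i


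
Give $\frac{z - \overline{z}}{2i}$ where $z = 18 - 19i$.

z - conjugate(z) = 2bi
(z - conjugate(z))/(2i) = 2bi/(2i) = b = -19


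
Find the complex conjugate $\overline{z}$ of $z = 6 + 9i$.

If z = a + bi, then conjugate(z) = a - bi
conjugate(6 + 9i) = 6 - 9i


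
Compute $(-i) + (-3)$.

(0 + (-3)) + (-1 + 0)i = -3 - i


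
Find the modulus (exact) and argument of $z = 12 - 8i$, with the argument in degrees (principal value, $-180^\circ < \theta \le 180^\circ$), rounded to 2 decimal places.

|z| = sqrt(12^2 + (-8)^2) = sqrt(208)
arg(z) = arctan(b/a) = arctan(-8/12) (quadrant-adjusted) = -33.69°


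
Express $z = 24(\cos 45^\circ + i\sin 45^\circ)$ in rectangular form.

a = r cos θ = 24 * sqrt(2)/2 = 12*sqrt(2)
b = r sin θ = 24 * sqrt(2)/2 = 12*sqrt(2)
z = 12*sqrt(2) + 12*sqrt(2)i


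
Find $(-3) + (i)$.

(-3 + 0) + (0 + 1)i = -3 + i


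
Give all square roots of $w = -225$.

|w| = 225, arg(w) = 180°
Root modulus = 225^(1/2) = 15
Root arguments: θ_k = (180° + 360°k)/2 for k = 0, 1, ..., 1
Roots: 15i, -15i


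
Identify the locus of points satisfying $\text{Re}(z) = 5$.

Re(z) = x where z = x + yi; the equation x = 5 is satisfied by all points with that x-coordinate
Locus: Vertical line x = 5


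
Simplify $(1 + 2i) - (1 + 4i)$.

(1 - 1) + (2 - 4)i = -2i


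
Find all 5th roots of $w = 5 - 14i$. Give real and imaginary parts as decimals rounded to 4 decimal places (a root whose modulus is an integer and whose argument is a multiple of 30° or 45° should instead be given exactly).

|w| = sqrt(221) ≈ 14.866069, arg(w) ≈ 289.653824°
Root modulus = sqrt(221)^(1/5) ≈ 1.715692
Root arguments: θ_k = (arg(w) + 360°k)/5 for k = 0, 1, ..., 4
Compute each root as (root modulus)(cos θ_k + i sin θ_k) using full-precision intermediates, then round to 4 decimal places.
Roots: 0.9109 + 1.4539i, -1.1012 + 1.3156i, -1.5915 - 0.6408i, 0.1176 - 1.7117i, 1.6642 - 0.4171i


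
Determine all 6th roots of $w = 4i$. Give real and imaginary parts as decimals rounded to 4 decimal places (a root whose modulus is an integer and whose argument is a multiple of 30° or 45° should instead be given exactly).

|w| = 4, arg(w) = 90°
Root modulus = 4^(1/6) ≈ 1.259921
Root arguments: θ_k = (90° + 360°k)/6 for k = 0, 1, ..., 5
Compute each root as (root modulus)(cos θ_k + i sin θ_k) using full-precision intermediates, then round to 4 decimal places.
Roots: 1.2170 + 0.3261i, 0.3261 + 1.2170i, -0.8909 + 0.8909i, -1.2170 - 0.3261i, -0.3261 - 1.2170i, 0.8909 - 0.8909i


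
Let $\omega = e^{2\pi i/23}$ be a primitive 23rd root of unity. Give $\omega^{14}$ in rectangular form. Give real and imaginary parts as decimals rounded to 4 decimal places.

ω^14 = e^(2πi·14/23) = e^(i·28π/23)
= cos(28π/23) + i sin(28π/23)
= -0.7757 - 0.6311i


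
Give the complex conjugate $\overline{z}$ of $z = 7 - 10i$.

If z = a + bi, then conjugate(z) = a - bi
conjugate(7 - 10i) = 7 + 10i


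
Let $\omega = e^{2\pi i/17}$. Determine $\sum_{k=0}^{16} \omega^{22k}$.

Let ζ = ω^22 = e^(2πi·22/17). Since 17 ∤ 22, ζ ≠ 1.
Sum = Σ_{k=0}^{16} ζ^k = (ζ^17 - 1)/(ζ - 1) = (ω^{22·17} - 1)/(ζ - 1) = (1 - 1)/(ζ - 1) = 0


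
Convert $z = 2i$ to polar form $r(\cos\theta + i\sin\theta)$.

r = |z| = sqrt(a^2 + b^2) = sqrt((0)^2 + (2)^2) = sqrt(0 + 4) = sqrt(4) = 2
a = 0 and b > 0, so z lies on the positive imaginary axis: θ = 90°
z = 2(cos 90° + i sin 90°)


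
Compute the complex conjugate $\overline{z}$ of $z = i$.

If z = a + bi, then conjugate(z) = a - bi
conjugate(i) = -i


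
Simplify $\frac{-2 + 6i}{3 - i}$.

Multiply numerator and denominator by conjugate (3 + i):
= (-2 + 6i)(3 + i) / (3^2 + (-1)^2)
= (-12 + 16i) / 10
Divide through by 2: (-6 + 8i) / 5
= -6/5 + (8/5)i


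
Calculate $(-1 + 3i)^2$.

(a + bi)^2 = a^2 - b^2 + 2abi
= (-1)^2 - 3^2 + 2*(-1)*3i
= -8 - 6i


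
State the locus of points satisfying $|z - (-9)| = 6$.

|z - z0| = r describes a circle centered at z0 with radius r
Here z0 = -9 and r = 6
Locus: Circle centered at (-9, 0) with radius 6


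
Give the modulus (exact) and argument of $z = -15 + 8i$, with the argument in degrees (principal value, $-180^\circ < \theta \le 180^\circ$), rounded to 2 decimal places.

|z| = sqrt((-15)^2 + 8^2) = 17
arg(z) = arctan(b/a) = arctan(8/-15) (quadrant-adjusted) = 151.93°


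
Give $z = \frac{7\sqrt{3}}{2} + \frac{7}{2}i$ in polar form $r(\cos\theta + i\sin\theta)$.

r = |z| = sqrt(a^2 + b^2) = sqrt((7*sqrt(3)/2)^2 + (7/2)^2) = sqrt(147/4 + 49/4) = sqrt(49) = 7
θ = arctan(b/a) = arctan(3.5/6.0622) (quadrant-adjusted) = 30°
z = 7(cos 30° + i sin 30°)


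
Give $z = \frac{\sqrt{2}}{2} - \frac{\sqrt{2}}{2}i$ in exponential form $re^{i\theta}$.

r = |z| = sqrt((sqrt(2)/2)^2 + (-sqrt(2)/2)^2) = sqrt(1/2 + 1/2) = sqrt(1) = 1
θ = arctan(b/a) = arctan(-0.7071/0.7071) (quadrant-adjusted) = -45° = -π/4
z = 1e^(-i*π/4)


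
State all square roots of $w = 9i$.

|w| = 9, arg(w) = 90°
Root modulus = 9^(1/2) = 3
Root arguments: θ_k = (90° + 360°k)/2 for k = 0, 1, ..., 1
Roots: 3*sqrt(2)/2 + (3*sqrt(2)/2)i, -3*sqrt(2)/2 - (3*sqrt(2)/2)i


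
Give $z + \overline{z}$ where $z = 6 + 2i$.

z + conjugate(z) = (a + bi) + (a - bi) = 2a
= 2 * 6 = 12


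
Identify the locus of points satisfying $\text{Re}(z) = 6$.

Re(z) = x where z = x + yi; the equation x = 6 is satisfied by all points with that x-coordinate
Locus: Vertical line x = 6


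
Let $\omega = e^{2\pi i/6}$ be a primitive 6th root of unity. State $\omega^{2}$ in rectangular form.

ω^2 = e^(2πi·2/6) = e^(i·2π/3)
= cos(2π/3) + i sin(2π/3)
= -1/2 + (sqrt(3)/2)i


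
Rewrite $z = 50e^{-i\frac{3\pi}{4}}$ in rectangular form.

a = r cos θ = 50 * -sqrt(2)/2 = -25*sqrt(2)
b = r sin θ = 50 * -sqrt(2)/2 = -25*sqrt(2)
z = -25*sqrt(2) - 25*sqrt(2)i


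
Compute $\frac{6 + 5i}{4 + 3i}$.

Multiply numerator and denominator by conjugate (4 - 3i):
= (6 + 5i)(4 - 3i) / (4^2 + 3^2)
= (39 + 2i) / 25
= 39/25 + (2/25)i


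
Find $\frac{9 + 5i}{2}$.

Divisor is real, so divide each part by 2:
= 9/2 + (5/2)i


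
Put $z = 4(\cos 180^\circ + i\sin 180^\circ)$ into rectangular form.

a = r cos θ = 4 * -1 = -4
b = r sin θ = 4 * 0 = 0
z = -4


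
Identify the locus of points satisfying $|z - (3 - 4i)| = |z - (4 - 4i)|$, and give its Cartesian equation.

|z - z1| = |z - z2| means z is equidistant from z1 and z2,
i.e. the perpendicular bisector of the segment from (3, -4) to (4, -4) (midpoint (7/2, -4)).
With z = x + yi, square both sides:
(x - 3)^2 + (y - (-4))^2 = (x - 4)^2 + (y - (-4))^2
The x^2 and y^2 terms cancel: 2x + 0y = 32 - 25 = 7
Simplify: x = 7/2
Locus: Perpendicular bisector of the segment from (3, -4) to (4, -4): the line x = 7/2


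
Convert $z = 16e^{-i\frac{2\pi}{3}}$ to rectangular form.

a = r cos θ = 16 * -1/2 = -8
b = r sin θ = 16 * -sqrt(3)/2 = -8*sqrt(3)
z = -8 - 8*sqrt(3)i


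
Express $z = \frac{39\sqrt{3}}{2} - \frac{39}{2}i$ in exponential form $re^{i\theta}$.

r = |z| = sqrt((39*sqrt(3)/2)^2 + (-39/2)^2) = sqrt(4563/4 + 1521/4) = sqrt(1521) = 39
θ = arctan(b/a) = arctan(-19.5/33.775) (quadrant-adjusted) = -30° = -π/6
z = 39e^(-i*π/6)


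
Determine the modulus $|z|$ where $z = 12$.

|z| = sqrt(a^2 + b^2) = sqrt(12^2 + 0^2) = sqrt(144) = 12


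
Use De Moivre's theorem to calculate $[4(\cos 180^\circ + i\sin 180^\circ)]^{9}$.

By De Moivre: z^n = r^n(cos(nθ) + i sin(nθ))
= 4^9(cos(9*180°) + i sin(9*180°))
= 262144(cos 180° + i sin 180°)
= -262144


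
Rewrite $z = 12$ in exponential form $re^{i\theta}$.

r = |z| = sqrt((12)^2 + (0)^2) = sqrt(144 + 0) = sqrt(144) = 12
b = 0 and a > 0, so z lies on the positive real axis: θ = 0
z = 12e^(i*0) = 12


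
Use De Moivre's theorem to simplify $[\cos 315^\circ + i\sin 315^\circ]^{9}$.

By De Moivre: z^n = r^n(cos(nθ) + i sin(nθ))
= 1^9(cos(9*315°) + i sin(9*315°))
= 1(cos 315° + i sin 315°)
= sqrt(2)/2 - (sqrt(2)/2)i


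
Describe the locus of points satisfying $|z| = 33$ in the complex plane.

|z| = 33 means sqrt(x^2 + y^2) = 33
This is a circle of radius 33 centered at the origin


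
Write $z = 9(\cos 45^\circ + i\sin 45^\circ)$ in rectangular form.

a = r cos θ = 9 * sqrt(2)/2 = 9*sqrt(2)/2
b = r sin θ = 9 * sqrt(2)/2 = 9*sqrt(2)/2
z = 9*sqrt(2)/2 + (9*sqrt(2)/2)i


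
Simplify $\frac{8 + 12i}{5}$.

Divisor is real, so divide each part by 5:
= 8/5 + (12/5)i


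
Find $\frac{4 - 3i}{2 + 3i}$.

Multiply numerator and denominator by conjugate (2 - 3i):
= (4 - 3i)(2 - 3i) / (2^2 + 3^2)
= (-1 - 18i) / 13
= -1/13 - (18/13)i


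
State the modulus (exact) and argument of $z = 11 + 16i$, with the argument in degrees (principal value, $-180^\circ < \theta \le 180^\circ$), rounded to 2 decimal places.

|z| = sqrt(11^2 + 16^2) = sqrt(377)
arg(z) = arctan(b/a) = arctan(16/11) (quadrant-adjusted) = 55.49°


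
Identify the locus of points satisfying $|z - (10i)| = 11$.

|z - z0| = r describes a circle centered at z0 with radius r
Here z0 = 10i and r = 11
Locus: Circle centered at (0, 10) with radius 11


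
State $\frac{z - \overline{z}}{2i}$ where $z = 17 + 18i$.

z - conjugate(z) = 2bi
(z - conjugate(z))/(2i) = 2bi/(2i) = b = 18


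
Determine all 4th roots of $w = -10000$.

|w| = 10000, arg(w) = 180°
Root modulus = 10000^(1/4) = 10
Root arguments: θ_k = (180° + 360°k)/4 for k = 0, 1, ..., 3
Roots: 5*sqrt(2) + 5*sqrt(2)i, -5*sqrt(2) + 5*sqrt(2)i, -5*sqrt(2) - 5*sqrt(2)i, 5*sqrt(2) - 5*sqrt(2)i


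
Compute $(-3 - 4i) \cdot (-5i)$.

(a1*a2 - b1*b2) + (a1*b2 + b1*a2)i
= (0 - 20) + (15 + 0)i
= -20 + 15i


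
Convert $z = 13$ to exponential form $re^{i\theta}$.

r = |z| = sqrt((13)^2 + (0)^2) = sqrt(169 + 0) = sqrt(169) = 13
b = 0 and a > 0, so z lies on the positive real axis: θ = 0
z = 13e^(i*0) = 13


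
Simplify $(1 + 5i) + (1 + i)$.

(1 + 1) + (5 + 1)i = 2 + 6i


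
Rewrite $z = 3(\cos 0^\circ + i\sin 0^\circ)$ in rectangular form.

a = r cos θ = 3 * 1 = 3
b = r sin θ = 3 * 0 = 0
z = 3


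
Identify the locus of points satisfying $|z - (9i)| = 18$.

|z - z0| = r describes a circle centered at z0 with radius r
Here z0 = 9i and r = 18
Locus: Circle centered at (0, 9) with radius 18


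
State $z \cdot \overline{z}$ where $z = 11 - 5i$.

z * conjugate(z) = |z|^2 = a^2 + b^2
= 11^2 + (-5)^2 = 146


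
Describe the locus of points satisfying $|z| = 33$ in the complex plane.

|z| = 33 means sqrt(x^2 + y^2) = 33
This is a circle of radius 33 centered at the origin


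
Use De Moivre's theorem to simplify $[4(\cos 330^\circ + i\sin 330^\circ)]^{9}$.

By De Moivre: z^n = r^n(cos(nθ) + i sin(nθ))
= 4^9(cos(9*330°) + i sin(9*330°))
= 262144(cos 90° + i sin 90°)
= 262144i


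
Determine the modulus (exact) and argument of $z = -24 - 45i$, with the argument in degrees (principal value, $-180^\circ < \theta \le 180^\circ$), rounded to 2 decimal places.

|z| = sqrt((-24)^2 + (-45)^2) = 51
arg(z) = arctan(b/a) = arctan(-45/-24) (quadrant-adjusted) = -118.07°


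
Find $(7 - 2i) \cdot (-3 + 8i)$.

(a1*a2 - b1*b2) + (a1*b2 + b1*a2)i
= (-21 - (-16)) + (56 + 6)i
= -5 + 62i


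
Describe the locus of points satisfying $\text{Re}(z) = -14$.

Re(z) = x where z = x + yi; the equation x = -14 is satisfied by all points with that x-coordinate
Locus: Vertical line x = -14


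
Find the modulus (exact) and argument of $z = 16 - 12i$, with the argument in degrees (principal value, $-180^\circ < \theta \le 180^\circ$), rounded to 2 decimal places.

|z| = sqrt(16^2 + (-12)^2) = 20
arg(z) = arctan(b/a) = arctan(-12/16) (quadrant-adjusted) = -36.87°


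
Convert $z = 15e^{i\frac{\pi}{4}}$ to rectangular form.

a = r cos θ = 15 * sqrt(2)/2 = 15*sqrt(2)/2
b = r sin θ = 15 * sqrt(2)/2 = 15*sqrt(2)/2
z = 15*sqrt(2)/2 + (15*sqrt(2)/2)i


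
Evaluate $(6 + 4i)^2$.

(a + bi)^2 = a^2 - b^2 + 2abi
= 6^2 - 4^2 + 2*6*4i
= 20 + 48i


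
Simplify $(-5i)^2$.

(a + bi)^2 = a^2 - b^2 + 2abi
= 0^2 - (-5)^2 + 2*0*(-5)i
= -25


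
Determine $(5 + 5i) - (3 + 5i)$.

(5 - 3) + (5 - 5)i = 2


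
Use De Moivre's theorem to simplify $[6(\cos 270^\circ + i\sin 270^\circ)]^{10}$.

By De Moivre: z^n = r^n(cos(nθ) + i sin(nθ))
= 6^10(cos(10*270°) + i sin(10*270°))
= 60466176(cos 180° + i sin 180°)
= -60466176


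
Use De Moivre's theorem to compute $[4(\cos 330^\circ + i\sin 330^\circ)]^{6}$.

By De Moivre: z^n = r^n(cos(nθ) + i sin(nθ))
= 4^6(cos(6*330°) + i sin(6*330°))
= 4096(cos 180° + i sin 180°)
= -4096


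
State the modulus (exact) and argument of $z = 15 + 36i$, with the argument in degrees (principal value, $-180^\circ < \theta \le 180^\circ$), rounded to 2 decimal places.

|z| = sqrt(15^2 + 36^2) = 39
arg(z) = arctan(b/a) = arctan(36/15) (quadrant-adjusted) = 67.38°


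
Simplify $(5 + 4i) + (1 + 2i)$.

(5 + 1) + (4 + 2)i = 6 + 6i


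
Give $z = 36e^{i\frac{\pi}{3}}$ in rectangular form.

a = r cos θ = 36 * 1/2 = 18
b = r sin θ = 36 * sqrt(3)/2 = 18*sqrt(3)
z = 18 + 18*sqrt(3)i


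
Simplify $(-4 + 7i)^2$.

(a + bi)^2 = a^2 - b^2 + 2abi
= (-4)^2 - 7^2 + 2*(-4)*7i
= -33 - 56i


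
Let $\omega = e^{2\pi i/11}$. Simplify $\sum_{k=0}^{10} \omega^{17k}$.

Let ζ = ω^17 = e^(2πi·17/11). Since 11 ∤ 17, ζ ≠ 1.
Sum = Σ_{k=0}^{10} ζ^k = (ζ^11 - 1)/(ζ - 1) = (ω^{17·11} - 1)/(ζ - 1) = (1 - 1)/(ζ - 1) = 0


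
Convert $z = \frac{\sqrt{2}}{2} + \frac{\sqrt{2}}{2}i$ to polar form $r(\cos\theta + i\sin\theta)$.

r = |z| = sqrt(a^2 + b^2) = sqrt((sqrt(2)/2)^2 + (sqrt(2)/2)^2) = sqrt(1/2 + 1/2) = sqrt(1) = 1
θ = arctan(b/a) = arctan(0.7071/0.7071) (quadrant-adjusted) = 45°
z = 1(cos 45° + i sin 45°)


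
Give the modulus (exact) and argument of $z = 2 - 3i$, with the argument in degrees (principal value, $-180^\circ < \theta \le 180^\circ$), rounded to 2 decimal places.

|z| = sqrt(2^2 + (-3)^2) = sqrt(13)
arg(z) = arctan(b/a) = arctan(-3/2) (quadrant-adjusted) = -56.31°


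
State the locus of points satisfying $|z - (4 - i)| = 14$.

|z - z0| = r describes a circle centered at z0 with radius r
Here z0 = 4 - i and r = 14
Locus: Circle centered at (4, -1) with radius 14


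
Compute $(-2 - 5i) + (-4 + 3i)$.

(-2 + (-4)) + (-5 + 3)i = -6 - 2i


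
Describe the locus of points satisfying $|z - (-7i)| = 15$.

|z - z0| = r describes a circle centered at z0 with radius r
Here z0 = -7i and r = 15
Locus: Circle centered at (0, -7) with radius 15


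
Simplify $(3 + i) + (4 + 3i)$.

(3 + 4) + (1 + 3)i = 7 + 4i


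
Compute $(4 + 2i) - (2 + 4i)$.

(4 - 2) + (2 - 4)i = 2 - 2i


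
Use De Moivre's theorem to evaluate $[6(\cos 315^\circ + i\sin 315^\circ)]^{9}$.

By De Moivre: z^n = r^n(cos(nθ) + i sin(nθ))
= 6^9(cos(9*315°) + i sin(9*315°))
= 10077696(cos 315° + i sin 315°)
= 5038848*sqrt(2) - 5038848*sqrt(2)i


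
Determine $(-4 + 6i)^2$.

(a + bi)^2 = a^2 - b^2 + 2abi
= (-4)^2 - 6^2 + 2*(-4)*6i
= -20 - 48i


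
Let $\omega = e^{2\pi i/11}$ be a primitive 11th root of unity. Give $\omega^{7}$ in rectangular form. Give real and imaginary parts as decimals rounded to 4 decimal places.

ω^7 = e^(2πi·7/11) = e^(i·14π/11)
= cos(14π/11) + i sin(14π/11)
= -0.6549 - 0.7557i


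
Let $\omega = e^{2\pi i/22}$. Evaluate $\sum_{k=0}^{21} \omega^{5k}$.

Let ζ = ω^5 = e^(2πi·5/22). Since 22 ∤ 5, ζ ≠ 1.
Sum = Σ_{k=0}^{21} ζ^k = (ζ^22 - 1)/(ζ - 1) = (ω^{5·22} - 1)/(ζ - 1) = (1 - 1)/(ζ - 1) = 0


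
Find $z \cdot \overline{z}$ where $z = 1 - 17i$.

z * conjugate(z) = |z|^2 = a^2 + b^2
= 1^2 + (-17)^2 = 290


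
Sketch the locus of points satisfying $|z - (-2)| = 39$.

|z - z0| = r describes a circle centered at z0 with radius r
Here z0 = -2 and r = 39
Locus: Circle centered at (-2, 0) with radius 39


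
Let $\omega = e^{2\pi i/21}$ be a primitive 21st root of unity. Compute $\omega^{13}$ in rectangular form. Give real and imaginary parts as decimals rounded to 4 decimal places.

ω^13 = e^(2πi·13/21) = e^(i·26π/21)
= cos(26π/21) + i sin(26π/21)
= -0.7331 - 0.6802i


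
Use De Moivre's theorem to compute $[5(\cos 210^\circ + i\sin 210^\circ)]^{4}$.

By De Moivre: z^n = r^n(cos(nθ) + i sin(nθ))
= 5^4(cos(4*210°) + i sin(4*210°))
= 625(cos 120° + i sin 120°)
= -625/2 + (625*sqrt(3)/2)i


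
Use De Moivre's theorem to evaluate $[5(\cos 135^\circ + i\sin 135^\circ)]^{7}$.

By De Moivre: z^n = r^n(cos(nθ) + i sin(nθ))
= 5^7(cos(7*135°) + i sin(7*135°))
= 78125(cos 225° + i sin 225°)
= -78125*sqrt(2)/2 - (78125*sqrt(2)/2)i


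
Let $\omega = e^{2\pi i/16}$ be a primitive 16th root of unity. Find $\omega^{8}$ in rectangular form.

ω^8 = e^(2πi·8/16) = e^(i·1π)
= cos(1π) + i sin(1π)
= -1


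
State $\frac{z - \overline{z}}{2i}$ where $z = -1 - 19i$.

z - conjugate(z) = 2bi
(z - conjugate(z))/(2i) = 2bi/(2i) = b = -19


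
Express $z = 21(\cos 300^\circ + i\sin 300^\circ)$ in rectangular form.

a = r cos θ = 21 * 1/2 = 21/2
b = r sin θ = 21 * -sqrt(3)/2 = -21*sqrt(3)/2
z = 21/2 - (21*sqrt(3)/2)i


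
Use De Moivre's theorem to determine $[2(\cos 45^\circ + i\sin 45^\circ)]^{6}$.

By De Moivre: z^n = r^n(cos(nθ) + i sin(nθ))
= 2^6(cos(6*45°) + i sin(6*45°))
= 64(cos 270° + i sin 270°)
= -64i


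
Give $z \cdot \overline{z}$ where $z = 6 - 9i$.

z * conjugate(z) = |z|^2 = a^2 + b^2
= 6^2 + (-9)^2 = 117


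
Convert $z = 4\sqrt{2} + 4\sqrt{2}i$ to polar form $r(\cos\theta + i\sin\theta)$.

r = |z| = sqrt(a^2 + b^2) = sqrt((4*sqrt(2))^2 + (4*sqrt(2))^2) = sqrt(32 + 32) = sqrt(64) = 8
θ = arctan(b/a) = arctan(5.6569/5.6569) (quadrant-adjusted) = 45°
z = 8(cos 45° + i sin 45°)


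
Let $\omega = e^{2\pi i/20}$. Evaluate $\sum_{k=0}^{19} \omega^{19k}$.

Let ζ = ω^19 = e^(2πi·19/20). Since 20 ∤ 19, ζ ≠ 1.
Sum = Σ_{k=0}^{19} ζ^k = (ζ^20 - 1)/(ζ - 1) = (ω^{19·20} - 1)/(ζ - 1) = (1 - 1)/(ζ - 1) = 0


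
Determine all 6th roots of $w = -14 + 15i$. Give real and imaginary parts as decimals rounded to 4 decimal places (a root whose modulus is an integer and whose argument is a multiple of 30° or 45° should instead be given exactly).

|w| = sqrt(421) ≈ 20.518285, arg(w) ≈ 133.025066°
Root modulus = sqrt(421)^(1/6) ≈ 1.654589
Root arguments: θ_k = (arg(w) + 360°k)/6 for k = 0, 1, ..., 5
Compute each root as (root modulus)(cos θ_k + i sin θ_k) using full-precision intermediates, then round to 4 decimal places.
Roots: 1.5323 + 0.6244i, 0.2254 + 1.6392i, -1.3069 + 1.0148i, -1.5323 - 0.6244i, -0.2254 - 1.6392i, 1.3069 - 1.0148i


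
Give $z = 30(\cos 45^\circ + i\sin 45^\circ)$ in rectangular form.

a = r cos θ = 30 * sqrt(2)/2 = 15*sqrt(2)
b = r sin θ = 30 * sqrt(2)/2 = 15*sqrt(2)
z = 15*sqrt(2) + 15*sqrt(2)i


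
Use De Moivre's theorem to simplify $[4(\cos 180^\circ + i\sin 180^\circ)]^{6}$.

By De Moivre: z^n = r^n(cos(nθ) + i sin(nθ))
= 4^6(cos(6*180°) + i sin(6*180°))
= 4096(cos 0° + i sin 0°)
= 4096


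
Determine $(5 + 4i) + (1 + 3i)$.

(5 + 1) + (4 + 3)i = 6 + 7i


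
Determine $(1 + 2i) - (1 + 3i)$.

(1 - 1) + (2 - 3)i = -i


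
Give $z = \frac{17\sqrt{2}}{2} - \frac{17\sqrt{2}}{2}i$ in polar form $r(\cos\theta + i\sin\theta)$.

r = |z| = sqrt(a^2 + b^2) = sqrt((17*sqrt(2)/2)^2 + (-17*sqrt(2)/2)^2) = sqrt(289/2 + 289/2) = sqrt(289) = 17
θ = arctan(b/a) = arctan(-12.0208/12.0208) (quadrant-adjusted) = 315°
z = 17(cos 315° + i sin 315°)


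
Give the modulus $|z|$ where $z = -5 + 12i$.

|z| = sqrt(a^2 + b^2) = sqrt((-5)^2 + 12^2) = sqrt(169) = 13


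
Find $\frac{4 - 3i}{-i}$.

Multiply numerator and denominator by conjugate (i):
= (4 - 3i)(i) / (0^2 + (-1)^2)
= (3 + 4i) / 1
= 3 + 4i


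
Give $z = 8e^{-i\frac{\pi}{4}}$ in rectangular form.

a = r cos θ = 8 * sqrt(2)/2 = 4*sqrt(2)
b = r sin θ = 8 * -sqrt(2)/2 = -4*sqrt(2)
z = 4*sqrt(2) - 4*sqrt(2)i


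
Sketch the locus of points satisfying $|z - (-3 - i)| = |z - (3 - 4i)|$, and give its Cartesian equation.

|z - z1| = |z - z2| means z is equidistant from z1 and z2,
i.e. the perpendicular bisector of the segment from (-3, -1) to (3, -4) (midpoint (0, -5/2)).
With z = x + yi, square both sides:
(x - (-3))^2 + (y - (-1))^2 = (x - 3)^2 + (y - (-4))^2
The x^2 and y^2 terms cancel: 12x + (-6)y = 25 - 10 = 15
Simplify: 4x - 2y = 5
Locus: Perpendicular bisector of the segment from (-3, -1) to (3, -4): the line 4x - 2y = 5


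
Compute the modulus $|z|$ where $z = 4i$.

|z| = sqrt(a^2 + b^2) = sqrt(0^2 + 4^2) = sqrt(16) = 4


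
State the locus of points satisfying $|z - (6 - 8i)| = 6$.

|z - z0| = r describes a circle centered at z0 with radius r
Here z0 = 6 - 8i and r = 6
Locus: Circle centered at (6, -8) with radius 6


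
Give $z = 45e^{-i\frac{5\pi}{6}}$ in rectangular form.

a = r cos θ = 45 * -sqrt(3)/2 = -45*sqrt(3)/2
b = r sin θ = 45 * -1/2 = -45/2
z = -45*sqrt(3)/2 - (45/2)i


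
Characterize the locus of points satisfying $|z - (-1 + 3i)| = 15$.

|z - z0| = r describes a circle centered at z0 with radius r
Here z0 = -1 + 3i and r = 15
Locus: Circle centered at (-1, 3) with radius 15


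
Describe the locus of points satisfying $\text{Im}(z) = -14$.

Im(z) = y where z = x + yi; the equation y = -14 is satisfied by all points with that y-coordinate
Locus: Horizontal line y = -14


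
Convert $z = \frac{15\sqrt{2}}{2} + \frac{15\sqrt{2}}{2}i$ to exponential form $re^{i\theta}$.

r = |z| = sqrt((15*sqrt(2)/2)^2 + (15*sqrt(2)/2)^2) = sqrt(225/2 + 225/2) = sqrt(225) = 15
θ = arctan(b/a) = arctan(10.6066/10.6066) (quadrant-adjusted) = 45° = π/4
z = 15e^(i*π/4)


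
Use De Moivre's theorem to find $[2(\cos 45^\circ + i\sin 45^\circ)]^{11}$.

By De Moivre: z^n = r^n(cos(nθ) + i sin(nθ))
= 2^11(cos(11*45°) + i sin(11*45°))
= 2048(cos 135° + i sin 135°)
= -1024*sqrt(2) + 1024*sqrt(2)i


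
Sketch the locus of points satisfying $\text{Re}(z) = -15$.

Re(z) = x where z = x + yi; the equation x = -15 is satisfied by all points with that x-coordinate
Locus: Vertical line x = -15


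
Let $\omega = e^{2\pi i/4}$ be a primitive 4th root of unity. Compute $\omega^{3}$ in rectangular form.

ω^3 = e^(2πi·3/4) = e^(i·3π/2)
= cos(3π/2) + i sin(3π/2)
= -i


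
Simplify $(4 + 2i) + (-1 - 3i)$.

(4 + (-1)) + (2 + (-3))i = 3 - i


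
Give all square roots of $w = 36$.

|w| = 36, arg(w) = 0°
Root modulus = 36^(1/2) = 6
Root arguments: θ_k = (0° + 360°k)/2 for k = 0, 1, ..., 1
Roots: 6, -6


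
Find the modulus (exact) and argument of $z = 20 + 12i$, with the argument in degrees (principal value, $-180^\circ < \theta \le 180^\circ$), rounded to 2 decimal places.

|z| = sqrt(20^2 + 12^2) = sqrt(544)
arg(z) = arctan(b/a) = arctan(12/20) (quadrant-adjusted) = 30.96°


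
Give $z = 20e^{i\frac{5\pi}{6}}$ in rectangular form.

a = r cos θ = 20 * -sqrt(3)/2 = -10*sqrt(3)
b = r sin θ = 20 * 1/2 = 10
z = -10*sqrt(3) + 10i


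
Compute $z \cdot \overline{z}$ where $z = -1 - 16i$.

z * conjugate(z) = |z|^2 = a^2 + b^2
= (-1)^2 + (-16)^2 = 257


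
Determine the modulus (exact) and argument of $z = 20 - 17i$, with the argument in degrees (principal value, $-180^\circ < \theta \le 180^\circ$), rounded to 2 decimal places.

|z| = sqrt(20^2 + (-17)^2) = sqrt(689)
arg(z) = arctan(b/a) = arctan(-17/20) (quadrant-adjusted) = -40.36°


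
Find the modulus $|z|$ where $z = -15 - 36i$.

|z| = sqrt(a^2 + b^2) = sqrt((-15)^2 + (-36)^2) = sqrt(1521) = 39


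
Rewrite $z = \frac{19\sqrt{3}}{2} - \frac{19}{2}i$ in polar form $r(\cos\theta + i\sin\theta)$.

r = |z| = sqrt(a^2 + b^2) = sqrt((19*sqrt(3)/2)^2 + (-19/2)^2) = sqrt(1083/4 + 361/4) = sqrt(361) = 19
θ = arctan(b/a) = arctan(-9.5/16.4545) (quadrant-adjusted) = 330°
z = 19(cos 330° + i sin 330°)


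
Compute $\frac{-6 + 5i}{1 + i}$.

Multiply numerator and denominator by conjugate (1 - i):
= (-6 + 5i)(1 - i) / (1^2 + 1^2)
= (-1 + 11i) / 2
= -1/2 + (11/2)i


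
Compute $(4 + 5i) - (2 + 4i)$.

(4 - 2) + (5 - 4)i = 2 + i


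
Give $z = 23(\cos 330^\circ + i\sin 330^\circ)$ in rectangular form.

a = r cos θ = 23 * sqrt(3)/2 = 23*sqrt(3)/2
b = r sin θ = 23 * -1/2 = -23/2
z = 23*sqrt(3)/2 - (23/2)i


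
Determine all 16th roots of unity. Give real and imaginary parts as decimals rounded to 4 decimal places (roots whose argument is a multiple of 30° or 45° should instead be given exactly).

ω_k = e^(2πik/16) = cos(2πk/16) + i sin(2πk/16) for k = 0, 1, ..., 15
Roots: 1, 0.9239 + 0.3827i, sqrt(2)/2 + (sqrt(2)/2)i, 0.3827 + 0.9239i, i, -0.3827 + 0.9239i, -sqrt(2)/2 + (sqrt(2)/2)i, -0.9239 + 0.3827i, -1, -0.9239 - 0.3827i, -sqrt(2)/2 - (sqrt(2)/2)i, -0.3827 - 0.9239i, -i, 0.3827 - 0.9239i, sqrt(2)/2 - (sqrt(2)/2)i, 0.9239 - 0.3827i


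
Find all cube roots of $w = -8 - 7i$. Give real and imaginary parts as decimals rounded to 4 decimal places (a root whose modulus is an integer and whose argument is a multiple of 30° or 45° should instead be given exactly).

|w| = sqrt(113) ≈ 10.630146, arg(w) ≈ 221.185925°
Root modulus = sqrt(113)^(1/3) ≈ 2.198770
Root arguments: θ_k = (arg(w) + 360°k)/3 for k = 0, 1, ..., 2
Compute each root as (root modulus)(cos θ_k + i sin θ_k) using full-precision intermediates, then round to 4 decimal places.
Roots: 0.6161 + 2.1107i, -2.1360 - 0.5218i, 1.5199 - 1.5889i


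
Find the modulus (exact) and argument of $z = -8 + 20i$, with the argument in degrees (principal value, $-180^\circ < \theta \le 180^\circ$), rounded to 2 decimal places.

|z| = sqrt((-8)^2 + 20^2) = sqrt(464)
arg(z) = arctan(b/a) = arctan(20/-8) (quadrant-adjusted) = 111.80°


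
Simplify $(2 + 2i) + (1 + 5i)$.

(2 + 1) + (2 + 5)i = 3 + 7i


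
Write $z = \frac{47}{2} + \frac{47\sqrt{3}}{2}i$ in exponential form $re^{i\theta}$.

r = |z| = sqrt((47/2)^2 + (47*sqrt(3)/2)^2) = sqrt(2209/4 + 6627/4) = sqrt(2209) = 47
θ = arctan(b/a) = arctan(40.7032/23.5) (quadrant-adjusted) = 60° = π/3
z = 47e^(i*π/3)


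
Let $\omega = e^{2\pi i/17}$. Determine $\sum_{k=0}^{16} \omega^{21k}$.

Let ζ = ω^21 = e^(2πi·21/17). Since 17 ∤ 21, ζ ≠ 1.
Sum = Σ_{k=0}^{16} ζ^k = (ζ^17 - 1)/(ζ - 1) = (ω^{21·17} - 1)/(ζ - 1) = (1 - 1)/(ζ - 1) = 0


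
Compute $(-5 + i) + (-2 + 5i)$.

(-5 + (-2)) + (1 + 5)i = -7 + 6i


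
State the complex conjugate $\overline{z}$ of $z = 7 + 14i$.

If z = a + bi, then conjugate(z) = a - bi
conjugate(7 + 14i) = 7 - 14i


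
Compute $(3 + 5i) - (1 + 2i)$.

(3 - 1) + (5 - 2)i = 2 + 3i


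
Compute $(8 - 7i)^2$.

(a + bi)^2 = a^2 - b^2 + 2abi
= 8^2 - (-7)^2 + 2*8*(-7)i
= 15 - 112i


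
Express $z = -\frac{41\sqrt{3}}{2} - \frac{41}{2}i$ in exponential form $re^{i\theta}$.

r = |z| = sqrt((-41*sqrt(3)/2)^2 + (-41/2)^2) = sqrt(5043/4 + 1681/4) = sqrt(1681) = 41
θ = arctan(b/a) = arctan(-20.5/-35.507) (quadrant-adjusted) = -150° = -5π/6
z = 41e^(-i*5π/6)


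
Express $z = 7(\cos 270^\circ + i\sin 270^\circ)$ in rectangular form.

a = r cos θ = 7 * 0 = 0
b = r sin θ = 7 * -1 = -7
z = -7i


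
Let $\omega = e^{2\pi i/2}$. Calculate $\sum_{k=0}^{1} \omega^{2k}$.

Since 2 divides 2, ω^2 = (ω^2)^1 = 1^1 = 1, so every term is 1.
Sum = 2 · 1 = 2


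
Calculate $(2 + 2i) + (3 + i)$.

(2 + 3) + (2 + 1)i = 5 + 3i


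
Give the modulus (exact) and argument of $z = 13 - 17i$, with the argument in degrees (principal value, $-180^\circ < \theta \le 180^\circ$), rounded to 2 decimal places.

|z| = sqrt(13^2 + (-17)^2) = sqrt(458)
arg(z) = arctan(b/a) = arctan(-17/13) (quadrant-adjusted) = -52.59°


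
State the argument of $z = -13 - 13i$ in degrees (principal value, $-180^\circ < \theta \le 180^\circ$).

θ = arctan(b/a) = arctan(-13/-13) (quadrant-adjusted) = -135°


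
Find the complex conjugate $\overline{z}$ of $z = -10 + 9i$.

If z = a + bi, then conjugate(z) = a - bi
conjugate(-10 + 9i) = -10 - 9i


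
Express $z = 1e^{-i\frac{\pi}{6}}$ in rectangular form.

a = r cos θ = 1 * sqrt(3)/2 = sqrt(3)/2
b = r sin θ = 1 * -1/2 = -1/2
z = sqrt(3)/2 - (1/2)i


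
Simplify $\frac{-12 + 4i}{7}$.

Divisor is real, so divide each part by 7:
= -12/7 + (4/7)i


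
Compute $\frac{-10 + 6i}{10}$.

Divisor is real, so divide each part by 10:
= -1 + (3/5)i
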